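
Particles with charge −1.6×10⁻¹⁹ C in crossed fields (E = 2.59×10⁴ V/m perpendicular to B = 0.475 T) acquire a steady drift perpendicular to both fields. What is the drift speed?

The E×B drift speed is v_d = E/B.
v_d = 2.59×10⁴/0.475 = 5.45×10⁴ m/s.

v_d ≈ 5.45×10⁴ m/s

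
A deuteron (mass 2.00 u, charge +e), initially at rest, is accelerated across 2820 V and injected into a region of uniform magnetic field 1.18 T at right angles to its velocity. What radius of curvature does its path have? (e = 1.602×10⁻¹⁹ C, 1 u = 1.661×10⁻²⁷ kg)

r ≈ 9.16×10⁻³ m

Acceleration: |q|V = ½mv² ⇒ v = √(2|q|V/m) = √(2·1.602×10⁻¹⁹·2820/3.322×10⁻²⁷) ≈ 5.215×10⁵ m/s.
In the field: r = mv/(|q|B) = (3.322×10⁻²⁷)(5.215×10⁵)/((1.602×10⁻¹⁹)(1.18)) ≈ 9.16×10⁻³ m.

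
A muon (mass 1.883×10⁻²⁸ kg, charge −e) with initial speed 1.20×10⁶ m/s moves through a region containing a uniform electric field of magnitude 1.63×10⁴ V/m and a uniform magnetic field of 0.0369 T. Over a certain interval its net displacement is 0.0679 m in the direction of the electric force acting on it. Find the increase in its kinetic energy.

ΔKE ≈ 1.77×10⁻¹⁶ J

The magnetic force is always ⟂ v and does no work; only the electric force changes KE.
ΔKE = F_E · d = |q|E d = (1.602×10⁻¹⁹)(1.63×10⁴)(0.0679) ≈ 1.77×10⁻¹⁶ J.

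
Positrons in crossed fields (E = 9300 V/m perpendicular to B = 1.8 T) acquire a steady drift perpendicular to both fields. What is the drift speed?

In crossed fields the guiding centre drifts at v_d = |E×B|/B² = E/B, independent of charge and mass.
v_d = 9300/1.8 = 5200 m/s.

v_d ≈ 5200 m/s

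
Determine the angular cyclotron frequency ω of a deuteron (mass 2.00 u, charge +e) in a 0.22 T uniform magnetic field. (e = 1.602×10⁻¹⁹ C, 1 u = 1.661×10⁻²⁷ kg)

ω ≈ 1.1×10⁷ rad/s

ω = |q|B/m.
ω = (1.602×10⁻¹⁹)(0.22)/3.322×10⁻²⁷ ≈ 1.1×10⁷ rad/s.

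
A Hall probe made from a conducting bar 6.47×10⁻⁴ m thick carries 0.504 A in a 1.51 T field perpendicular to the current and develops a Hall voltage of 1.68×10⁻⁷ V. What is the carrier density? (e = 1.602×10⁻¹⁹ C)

From V_H = IB/(n e t), n = IB/(V_H e t).
n = (0.504)(1.51)/((1.68×10⁻⁷)(1.602×10⁻¹⁹)(6.47×10⁻⁴)) ≈ 4.37×10²⁸ m⁻³.

n ≈ 4.37×10²⁸ m⁻³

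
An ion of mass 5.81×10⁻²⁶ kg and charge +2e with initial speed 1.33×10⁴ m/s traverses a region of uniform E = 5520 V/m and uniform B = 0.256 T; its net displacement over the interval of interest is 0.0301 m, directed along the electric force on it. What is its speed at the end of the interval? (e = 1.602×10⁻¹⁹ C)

v_f ≈ 4.48×10⁴ m/s

B does no work; ΔKE = |q|E d.
½mv_f² = ½mv₀² + |q|Ed = ½(5.81×10⁻²⁶)(1.33×10⁴)² + (3.204×10⁻¹⁹)(5520)(0.0301) ≈ 5.139×10⁻¹⁸ J + 5.324×10⁻¹⁷ J ≈ 5.837×10⁻¹⁷ J.
v_f = √(2·5.837×10⁻¹⁷/5.81×10⁻²⁶) ≈ 4.48×10⁴ m/s.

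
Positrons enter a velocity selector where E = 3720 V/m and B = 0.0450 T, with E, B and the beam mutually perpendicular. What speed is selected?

v = 8.27×10⁴ m/s

Straight-line motion ⇒ electric and magnetic forces cancel, so E = vB.
v = E/B = 3720/0.0450 = 8.27×10⁴ m/s.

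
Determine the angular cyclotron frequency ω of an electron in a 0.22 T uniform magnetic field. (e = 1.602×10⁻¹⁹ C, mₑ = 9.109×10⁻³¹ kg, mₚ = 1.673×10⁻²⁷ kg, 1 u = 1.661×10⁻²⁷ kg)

ω ≈ 3.9×10¹⁰ rad/s

ω = |q|B/m.
ω = (1.602×10⁻¹⁹)(0.22)/9.109×10⁻³¹ ≈ 3.9×10¹⁰ rad/s.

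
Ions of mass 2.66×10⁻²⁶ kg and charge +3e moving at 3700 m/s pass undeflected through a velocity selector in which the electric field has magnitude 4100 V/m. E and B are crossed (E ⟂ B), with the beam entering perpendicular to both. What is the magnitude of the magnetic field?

B = 1.1 T

Balance of forces in the selector: qE = qvB ⇒ B = E/v.
B = 4100/3700 = 1.1 T.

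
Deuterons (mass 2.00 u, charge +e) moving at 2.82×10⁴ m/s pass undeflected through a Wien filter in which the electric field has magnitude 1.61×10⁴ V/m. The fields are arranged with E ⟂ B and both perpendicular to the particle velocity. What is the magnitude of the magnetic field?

Balance of forces in the selector: qE = qvB ⇒ B = E/v.
B = 1.61×10⁴/2.82×10⁴ = 0.571 T.

B = 0.571 T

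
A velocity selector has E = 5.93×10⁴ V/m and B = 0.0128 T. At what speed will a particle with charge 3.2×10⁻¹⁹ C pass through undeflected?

v = 4.63×10⁶ m/s

Straight-line motion ⇒ electric and magnetic forces cancel, so E = vB.
v = E/B = 5.93×10⁴/0.0128 = 4.63×10⁶ m/s.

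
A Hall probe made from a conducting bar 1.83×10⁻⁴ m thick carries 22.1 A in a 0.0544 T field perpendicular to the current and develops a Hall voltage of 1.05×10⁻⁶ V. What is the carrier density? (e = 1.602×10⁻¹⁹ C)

From V_H = IB/(n e t), n = IB/(V_H e t).
n = (22.1)(0.0544)/((1.05×10⁻⁶)(1.602×10⁻¹⁹)(1.83×10⁻⁴)) ≈ 3.91×10²⁸ m⁻³.

n ≈ 3.91×10²⁸ m⁻³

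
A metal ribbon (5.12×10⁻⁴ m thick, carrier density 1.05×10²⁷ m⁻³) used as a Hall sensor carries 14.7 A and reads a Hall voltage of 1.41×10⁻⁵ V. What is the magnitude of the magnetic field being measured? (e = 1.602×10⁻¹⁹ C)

From V_H = IB/(n e t), B = V_H n e t / I.
B = (1.41×10⁻⁵)(1.05×10²⁷)(1.602×10⁻¹⁹)(5.12×10⁻⁴)/14.7 ≈ 0.0826 T.

B ≈ 0.0826 T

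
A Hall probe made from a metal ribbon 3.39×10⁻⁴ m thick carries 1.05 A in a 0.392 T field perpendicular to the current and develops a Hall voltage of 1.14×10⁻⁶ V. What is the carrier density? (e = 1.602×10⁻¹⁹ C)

n ≈ 6.65×10²⁷ m⁻³

From V_H = IB/(n e t), n = IB/(V_H e t).
n = (1.05)(0.392)/((1.14×10⁻⁶)(1.602×10⁻¹⁹)(3.39×10⁻⁴)) ≈ 6.65×10²⁷ m⁻³.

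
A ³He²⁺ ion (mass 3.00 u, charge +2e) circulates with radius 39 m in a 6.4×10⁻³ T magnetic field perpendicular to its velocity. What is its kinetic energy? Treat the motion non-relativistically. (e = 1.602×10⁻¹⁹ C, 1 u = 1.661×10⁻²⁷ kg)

v = |q|Br/m, then KE = ½mv² = (qBr)²/(2m).
v = (3.204×10⁻¹⁹)(6.4×10⁻³)(39)/4.983×10⁻²⁷ ≈ 1.605×10⁷ m/s.
KE = ½(4.983×10⁻²⁷)(1.605×10⁷)² ≈ 6.4×10⁻¹³ J = 4.0×10⁶ eV.

KE ≈ 4.0×10⁶ eV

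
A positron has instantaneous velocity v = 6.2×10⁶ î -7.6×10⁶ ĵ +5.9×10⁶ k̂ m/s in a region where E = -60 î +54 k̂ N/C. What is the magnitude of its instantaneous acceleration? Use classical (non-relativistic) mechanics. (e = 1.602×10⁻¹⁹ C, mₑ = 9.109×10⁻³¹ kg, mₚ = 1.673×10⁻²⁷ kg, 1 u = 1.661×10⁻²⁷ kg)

Only an electric field acts, so F = qE = (1.602×10⁻¹⁹ C)·(-60.0, 0, 54.0) = (-9.61×10⁻¹⁸, 0, 8.65×10⁻¹⁸) N.
|a| = |F|/m = 1.293×10⁻¹⁷/9.109×10⁻³¹ ≈ 1.42×10¹³ m/s².

|a| ≈ 1.42×10¹³ m/s²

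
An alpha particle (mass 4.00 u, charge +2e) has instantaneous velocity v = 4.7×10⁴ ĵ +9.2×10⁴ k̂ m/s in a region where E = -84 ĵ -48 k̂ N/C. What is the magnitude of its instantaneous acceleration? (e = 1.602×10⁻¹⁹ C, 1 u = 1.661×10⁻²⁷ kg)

|a| ≈ 4.67×10⁹ m/s²

Only an electric field acts, so F = qE = (3.204×10⁻¹⁹ C)·(0, -84.0, -48.0) = (0, -2.69×10⁻¹⁷, -1.54×10⁻¹⁷) N.
|a| = |F|/m = 3.100×10⁻¹⁷/6.644×10⁻²⁷ ≈ 4.67×10⁹ m/s².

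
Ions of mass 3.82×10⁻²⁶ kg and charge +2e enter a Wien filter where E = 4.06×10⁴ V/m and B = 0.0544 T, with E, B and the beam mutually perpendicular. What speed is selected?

Zero net Lorentz force requires |qE| = |q v×B|, i.e. E = vB.
v = E/B = 4.06×10⁴/0.0544 = 7.46×10⁵ m/s.
The result is independent of the particle's charge and mass.

v = 7.46×10⁵ m/s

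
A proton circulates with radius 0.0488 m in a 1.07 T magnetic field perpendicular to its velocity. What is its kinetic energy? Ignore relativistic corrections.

v = |q|Br/m, then KE = ½mv² = (qBr)²/(2m).
v = (1.602×10⁻¹⁹)(1.07)(0.0488)/1.673×10⁻²⁷ ≈ 5.000×10⁶ m/s.
KE = ½(1.673×10⁻²⁷)(5.000×10⁶)² ≈ 2.09×10⁻¹⁴ J.

KE ≈ 2.09×10⁻¹⁴ J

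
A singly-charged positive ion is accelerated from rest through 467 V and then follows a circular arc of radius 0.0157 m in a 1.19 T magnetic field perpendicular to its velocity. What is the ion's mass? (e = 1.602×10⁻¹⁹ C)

m ≈ 5.99×10⁻²⁶ kg

Combine |q|V = ½mv² and r = mv/(|q|B): eliminate v to get m = qB²r²/(2V).
m = (1.602×10⁻¹⁹)(1.19)²(0.0157)²/(2·467) ≈ 5.99×10⁻²⁶ kg.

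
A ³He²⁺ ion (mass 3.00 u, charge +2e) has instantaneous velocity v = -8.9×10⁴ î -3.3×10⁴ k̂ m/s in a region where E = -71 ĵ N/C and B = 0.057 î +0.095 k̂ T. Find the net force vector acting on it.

F ≈ (0, 2.08×10⁻¹⁵, 0) N

v×B = (0, 6570, 0) N/C.
E + v×B = (0, 6500, 0) N/C.
F = q(E + v×B) = (3.204×10⁻¹⁹ C)·(0, 6500, 0) = (0, 2.08×10⁻¹⁵, 0) N.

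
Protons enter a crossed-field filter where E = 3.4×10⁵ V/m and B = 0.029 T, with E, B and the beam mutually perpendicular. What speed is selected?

For undeflected motion the electric and magnetic forces balance: qE = qvB.
v = E/B = 3.4×10⁵/0.029 = 1.2×10⁷ m/s.
The result is independent of the particle's charge and mass.

v = 1.2×10⁷ m/s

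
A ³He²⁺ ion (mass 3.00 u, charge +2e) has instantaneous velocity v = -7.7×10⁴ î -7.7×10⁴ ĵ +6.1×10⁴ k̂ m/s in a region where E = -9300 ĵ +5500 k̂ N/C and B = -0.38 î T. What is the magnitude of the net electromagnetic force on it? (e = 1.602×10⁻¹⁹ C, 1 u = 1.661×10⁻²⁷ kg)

v×B = (0, -2.32×10⁴, -2.93×10⁴) N/C.
E + v×B = (0, -3.25×10⁴, -2.38×10⁴) N/C.
F = q(E + v×B) = (3.204×10⁻¹⁹ C)·(0, -3.25×10⁴, -2.38×10⁴) = (0, -1.04×10⁻¹⁴, -7.61×10⁻¹⁵) N.
|F| = 1.29×10⁻¹⁴ N.

|F| ≈ 1.29×10⁻¹⁴ N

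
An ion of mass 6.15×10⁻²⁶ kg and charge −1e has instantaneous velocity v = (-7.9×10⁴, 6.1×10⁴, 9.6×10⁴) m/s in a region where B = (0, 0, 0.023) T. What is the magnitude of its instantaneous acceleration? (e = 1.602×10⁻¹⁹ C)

v×B = (1400, 1820, 0) N/C.
F = q v×B = (−1.602×10⁻¹⁹ C)·(1400, 1820, 0) = (-2.25×10⁻¹⁶, -2.91×10⁻¹⁶, 0) N.
|a| = |F|/m = 3.678×10⁻¹⁶/6.15×10⁻²⁶ ≈ 5.98×10⁹ m/s².

|a| ≈ 5.98×10⁹ m/s²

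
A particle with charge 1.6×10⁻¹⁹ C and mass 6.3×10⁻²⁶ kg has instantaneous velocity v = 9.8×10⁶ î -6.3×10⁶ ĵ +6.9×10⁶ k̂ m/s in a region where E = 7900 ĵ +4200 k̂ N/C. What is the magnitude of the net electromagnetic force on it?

Only an electric field acts, so F = qE = (1.6×10⁻¹⁹ C)·(0, 7900, 4200) = (0, 1.26×10⁻¹⁵, 6.72×10⁻¹⁶) N.
|F| = 1.43×10⁻¹⁵ N.

|F| ≈ 1.43×10⁻¹⁵ N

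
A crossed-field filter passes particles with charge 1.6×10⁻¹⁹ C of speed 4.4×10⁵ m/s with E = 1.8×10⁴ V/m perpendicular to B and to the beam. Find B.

Balance of forces in the selector: qE = qvB ⇒ B = E/v.
B = 1.8×10⁴/4.4×10⁵ = 0.041 T.

B = 0.041 T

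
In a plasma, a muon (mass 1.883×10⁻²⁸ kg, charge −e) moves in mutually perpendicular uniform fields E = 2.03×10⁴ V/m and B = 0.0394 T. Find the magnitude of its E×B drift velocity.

The steady drift has the magnetic force balancing the electric force, so v_d = E/B.
v_d = 2.03×10⁴/0.0394 = 5.15×10⁵ m/s.

v_d ≈ 5.15×10⁵ m/s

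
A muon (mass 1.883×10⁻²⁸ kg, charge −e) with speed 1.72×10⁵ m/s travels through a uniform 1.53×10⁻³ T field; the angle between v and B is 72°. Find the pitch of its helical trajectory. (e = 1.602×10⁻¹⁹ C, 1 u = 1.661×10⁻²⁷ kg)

p ≈ 0.257 m

v∥ = v cosθ = 1.72×10⁵·cos72° ≈ 5.315×10⁴ m/s.
T = 2πm/(|q|B) = 2π(1.883×10⁻²⁸)/((1.602×10⁻¹⁹)(1.53×10⁻³)) ≈ 4.827×10⁻⁶ s.
pitch = v∥ T = (5.315×10⁴)(4.827×10⁻⁶) ≈ 0.257 m.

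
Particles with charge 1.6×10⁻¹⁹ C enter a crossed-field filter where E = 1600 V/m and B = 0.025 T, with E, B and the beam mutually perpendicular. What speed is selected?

Zero net Lorentz force requires |qE| = |q v×B|, i.e. E = vB.
v = E/B = 1600/0.025 = 6.4×10⁴ m/s.

v = 6.4×10⁴ m/s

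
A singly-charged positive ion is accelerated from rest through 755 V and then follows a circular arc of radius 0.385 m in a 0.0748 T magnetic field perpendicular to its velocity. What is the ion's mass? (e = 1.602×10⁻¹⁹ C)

m ≈ 8.80×10⁻²⁶ kg

Combine |q|V = ½mv² and r = mv/(|q|B): eliminate v to get m = qB²r²/(2V).
m = (1.602×10⁻¹⁹)(0.0748)²(0.385)²/(2·755) ≈ 8.80×10⁻²⁶ kg.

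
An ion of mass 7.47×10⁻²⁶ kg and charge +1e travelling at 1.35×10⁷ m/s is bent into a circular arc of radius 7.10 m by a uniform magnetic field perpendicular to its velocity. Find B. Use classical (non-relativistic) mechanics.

B ≈ 0.887 T

From |q|vB = mv²/r, B = mv/(|q|r).
B = (7.47×10⁻²⁶)(1.35×10⁷)/((1.602×10⁻¹⁹)(7.10)) ≈ 0.887 T.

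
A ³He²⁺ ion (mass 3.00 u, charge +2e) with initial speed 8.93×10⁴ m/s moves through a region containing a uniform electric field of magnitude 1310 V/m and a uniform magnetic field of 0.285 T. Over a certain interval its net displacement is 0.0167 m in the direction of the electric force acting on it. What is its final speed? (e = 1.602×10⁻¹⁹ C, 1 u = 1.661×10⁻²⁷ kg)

v_f ≈ 1.04×10⁵ m/s

B does no work; ΔKE = |q|E d.
½mv_f² = ½mv₀² + |q|Ed = ½(4.983×10⁻²⁷)(8.93×10⁴)² + (3.204×10⁻¹⁹)(1310)(0.0167) ≈ 1.987×10⁻¹⁷ J + 7.009×10⁻¹⁸ J ≈ 2.688×10⁻¹⁷ J.
v_f = √(2·2.688×10⁻¹⁷/4.983×10⁻²⁷) ≈ 1.04×10⁵ m/s.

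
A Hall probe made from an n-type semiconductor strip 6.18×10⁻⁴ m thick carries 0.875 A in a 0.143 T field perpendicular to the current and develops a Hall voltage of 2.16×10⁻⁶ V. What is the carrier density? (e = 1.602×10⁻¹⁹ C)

From V_H = IB/(n e t), n = IB/(V_H e t).
n = (0.875)(0.143)/((2.16×10⁻⁶)(1.602×10⁻¹⁹)(6.18×10⁻⁴)) ≈ 5.85×10²⁶ m⁻³.

n ≈ 5.85×10²⁶ m⁻³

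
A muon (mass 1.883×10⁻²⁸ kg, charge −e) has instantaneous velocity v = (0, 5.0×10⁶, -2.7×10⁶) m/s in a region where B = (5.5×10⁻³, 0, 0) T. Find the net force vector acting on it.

F ≈ (0, 2.38×10⁻¹⁵, 4.41×10⁻¹⁵) N

v×B = (0, -1.48×10⁴, -2.75×10⁴) N/C.
F = q v×B = (−1.602×10⁻¹⁹ C)·(0, -1.48×10⁴, -2.75×10⁴) = (0, 2.38×10⁻¹⁵, 4.41×10⁻¹⁵) N.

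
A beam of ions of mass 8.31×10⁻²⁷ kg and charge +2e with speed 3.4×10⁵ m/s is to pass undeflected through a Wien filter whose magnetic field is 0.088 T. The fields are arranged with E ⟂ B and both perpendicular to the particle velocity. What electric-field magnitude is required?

For straight-line motion qE = qvB, so E = vB.
E = 3.4×10⁵ × 0.088 = 3.0×10⁴ V/m.

E = 3.0×10⁴ V/m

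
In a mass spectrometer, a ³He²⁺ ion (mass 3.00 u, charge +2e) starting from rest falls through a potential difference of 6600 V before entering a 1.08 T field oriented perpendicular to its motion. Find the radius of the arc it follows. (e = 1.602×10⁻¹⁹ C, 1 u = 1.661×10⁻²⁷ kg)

Acceleration: |q|V = ½mv² ⇒ v = √(2|q|V/m) = √(2·3.204×10⁻¹⁹·6600/4.983×10⁻²⁷) ≈ 9.213×10⁵ m/s.
In the field: r = mv/(|q|B) = (4.983×10⁻²⁷)(9.213×10⁵)/((3.204×10⁻¹⁹)(1.08)) ≈ 0.0133 m.

r ≈ 0.0133 m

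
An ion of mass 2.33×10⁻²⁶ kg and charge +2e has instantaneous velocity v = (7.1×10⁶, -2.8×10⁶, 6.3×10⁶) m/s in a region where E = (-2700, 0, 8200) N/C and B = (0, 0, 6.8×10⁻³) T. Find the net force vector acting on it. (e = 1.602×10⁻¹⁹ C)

F ≈ (-6.97×10⁻¹⁵, -1.55×10⁻¹⁴, 2.63×10⁻¹⁵) N

v×B = (-1.90×10⁴, -4.83×10⁴, 0) N/C.
E + v×B = (-2.17×10⁴, -4.83×10⁴, 8200) N/C.
F = q(E + v×B) = (3.204×10⁻¹⁹ C)·(-2.17×10⁴, -4.83×10⁴, 8200) = (-6.97×10⁻¹⁵, -1.55×10⁻¹⁴, 2.63×10⁻¹⁵) N.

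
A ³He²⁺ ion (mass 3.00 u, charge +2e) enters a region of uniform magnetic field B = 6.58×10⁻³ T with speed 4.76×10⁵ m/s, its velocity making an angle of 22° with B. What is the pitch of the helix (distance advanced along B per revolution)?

v∥ = v cosθ = 4.76×10⁵·cos22° ≈ 4.413×10⁵ m/s.
T = 2πm/(|q|B) = 2π(4.983×10⁻²⁷)/((3.204×10⁻¹⁹)(6.58×10⁻³)) ≈ 1.485×10⁻⁵ s.
pitch = v∥ T = (4.413×10⁵)(1.485×10⁻⁵) ≈ 6.55 m.

p ≈ 6.55 m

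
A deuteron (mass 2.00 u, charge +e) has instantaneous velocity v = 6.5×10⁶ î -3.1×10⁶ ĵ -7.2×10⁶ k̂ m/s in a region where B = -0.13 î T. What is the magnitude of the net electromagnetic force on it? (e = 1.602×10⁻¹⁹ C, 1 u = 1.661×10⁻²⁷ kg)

|F| ≈ 1.63×10⁻¹³ N

v×B = (0, 9.36×10⁵, -4.03×10⁵) N/C.
F = q v×B = (1.602×10⁻¹⁹ C)·(0, 9.36×10⁵, -4.03×10⁵) = (0, 1.50×10⁻¹³, -6.46×10⁻¹⁴) N.
|F| = 1.63×10⁻¹³ N.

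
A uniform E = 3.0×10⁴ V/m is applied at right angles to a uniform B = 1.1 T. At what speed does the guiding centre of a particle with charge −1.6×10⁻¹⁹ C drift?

In crossed fields the guiding centre drifts at v_d = |E×B|/B² = E/B, independent of charge and mass.
v_d = 3.0×10⁴/1.1 = 2.7×10⁴ m/s.

v_d ≈ 2.7×10⁴ m/s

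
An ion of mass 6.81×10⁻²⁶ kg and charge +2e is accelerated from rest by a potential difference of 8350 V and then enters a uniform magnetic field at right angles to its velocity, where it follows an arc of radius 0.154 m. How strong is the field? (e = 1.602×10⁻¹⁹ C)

v = √(2|q|V/m) = √(2·3.204×10⁻¹⁹·8350/6.81×10⁻²⁶) ≈ 2.803×10⁵ m/s.
B = mv/(|q|r) = (6.81×10⁻²⁶)(2.803×10⁵)/((3.204×10⁻¹⁹)(0.154)) ≈ 0.387 T.

B ≈ 0.387 T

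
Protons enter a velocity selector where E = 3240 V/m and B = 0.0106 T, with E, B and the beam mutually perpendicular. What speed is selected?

v = 3.06×10⁵ m/s

Zero net Lorentz force requires |qE| = |q v×B|, i.e. E = vB.
v = E/B = 3240/0.0106 = 3.06×10⁵ m/s.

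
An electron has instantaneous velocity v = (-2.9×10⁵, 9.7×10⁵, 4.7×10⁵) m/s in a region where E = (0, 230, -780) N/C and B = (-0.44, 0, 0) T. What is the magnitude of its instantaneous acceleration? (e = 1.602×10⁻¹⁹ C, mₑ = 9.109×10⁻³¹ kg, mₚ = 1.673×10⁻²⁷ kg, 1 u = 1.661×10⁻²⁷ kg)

|a| ≈ 8.33×10¹⁶ m/s²

v×B = (0, -2.07×10⁵, 4.27×10⁵) N/C.
E + v×B = (0, -2.07×10⁵, 4.26×10⁵) N/C.
F = q(E + v×B) = (−1.602×10⁻¹⁹ C)·(0, -2.07×10⁵, 4.26×10⁵) = (0, 3.31×10⁻¹⁴, -6.82×10⁻¹⁴) N.
|a| = |F|/m = 7.585×10⁻¹⁴/9.109×10⁻³¹ ≈ 8.33×10¹⁶ m/s².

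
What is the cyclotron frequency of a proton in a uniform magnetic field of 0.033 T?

f = |q|B/(2πm).
f = (1.602×10⁻¹⁹)(0.033)/(2π·1.673×10⁻²⁷) ≈ 5.0×10⁵ Hz.

f ≈ 5.0×10⁵ Hz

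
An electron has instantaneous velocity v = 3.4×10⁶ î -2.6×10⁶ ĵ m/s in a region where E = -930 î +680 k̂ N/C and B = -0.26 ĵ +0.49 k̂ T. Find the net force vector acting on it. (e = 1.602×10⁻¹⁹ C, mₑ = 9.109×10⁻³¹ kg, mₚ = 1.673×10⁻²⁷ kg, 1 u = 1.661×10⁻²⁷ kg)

v×B = (-1.27×10⁶, -1.67×10⁶, -8.84×10⁵) N/C.
E + v×B = (-1.27×10⁶, -1.67×10⁶, -8.83×10⁵) N/C.
F = q(E + v×B) = (−1.602×10⁻¹⁹ C)·(-1.27×10⁶, -1.67×10⁶, -8.83×10⁵) = (2.04×10⁻¹³, 2.67×10⁻¹³, 1.42×10⁻¹³) N.

F ≈ (2.04×10⁻¹³, 2.67×10⁻¹³, 1.42×10⁻¹³) N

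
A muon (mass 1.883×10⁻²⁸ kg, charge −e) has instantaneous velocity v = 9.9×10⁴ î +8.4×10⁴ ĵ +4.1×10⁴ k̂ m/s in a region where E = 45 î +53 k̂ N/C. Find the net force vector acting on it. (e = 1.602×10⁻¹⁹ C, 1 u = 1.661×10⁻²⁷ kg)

F ≈ (-7.21×10⁻¹⁸, 0, -8.49×10⁻¹⁸) N

Only an electric field acts, so F = qE = (−1.602×10⁻¹⁹ C)·(45.0, 0, 53.0) = (-7.21×10⁻¹⁸, 0, -8.49×10⁻¹⁸) N.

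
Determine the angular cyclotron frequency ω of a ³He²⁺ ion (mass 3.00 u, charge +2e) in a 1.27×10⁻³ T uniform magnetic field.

ω = |q|B/m.
ω = (3.204×10⁻¹⁹)(1.27×10⁻³)/4.983×10⁻²⁷ ≈ 8.17×10⁴ rad/s.

ω ≈ 8.17×10⁴ rad/s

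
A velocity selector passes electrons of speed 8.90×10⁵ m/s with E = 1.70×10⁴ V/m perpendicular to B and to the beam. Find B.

B = 0.0191 T

Balance of forces in the selector: qE = qvB ⇒ B = E/v.
B = 1.70×10⁴/8.90×10⁵ = 0.0191 T.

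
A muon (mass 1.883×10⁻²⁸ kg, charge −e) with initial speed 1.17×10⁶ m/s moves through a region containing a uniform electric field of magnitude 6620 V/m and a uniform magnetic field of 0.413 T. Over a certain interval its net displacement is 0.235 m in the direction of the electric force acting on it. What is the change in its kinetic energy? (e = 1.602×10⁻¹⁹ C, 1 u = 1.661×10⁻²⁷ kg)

ΔKE ≈ 2.49×10⁻¹⁶ J

The magnetic force is always ⟂ v and does no work; only the electric force changes KE.
ΔKE = F_E · d = |q|E d = (1.602×10⁻¹⁹)(6620)(0.235) ≈ 2.49×10⁻¹⁶ J.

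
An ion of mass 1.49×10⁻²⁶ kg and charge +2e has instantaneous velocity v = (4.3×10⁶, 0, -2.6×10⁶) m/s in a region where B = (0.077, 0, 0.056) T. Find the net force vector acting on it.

F ≈ (0, -1.41×10⁻¹³, 0) N

v×B = (0, -4.41×10⁵, 0) N/C.
F = q v×B = (3.204×10⁻¹⁹ C)·(0, -4.41×10⁵, 0) = (0, -1.41×10⁻¹³, 0) N.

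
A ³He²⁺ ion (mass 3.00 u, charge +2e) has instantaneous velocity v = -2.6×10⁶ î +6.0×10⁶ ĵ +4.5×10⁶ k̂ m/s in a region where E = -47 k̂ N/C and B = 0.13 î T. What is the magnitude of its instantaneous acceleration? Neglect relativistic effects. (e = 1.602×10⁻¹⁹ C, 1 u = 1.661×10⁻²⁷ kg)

|a| ≈ 6.27×10¹³ m/s²

v×B = (0, 5.85×10⁵, -7.80×10⁵) N/C.
E + v×B = (0, 5.85×10⁵, -7.80×10⁵) N/C.
F = q(E + v×B) = (3.204×10⁻¹⁹ C)·(0, 5.85×10⁵, -7.80×10⁵) = (0, 1.87×10⁻¹³, -2.50×10⁻¹³) N.
|a| = |F|/m = 3.124×10⁻¹³/4.983×10⁻²⁷ ≈ 6.27×10¹³ m/s².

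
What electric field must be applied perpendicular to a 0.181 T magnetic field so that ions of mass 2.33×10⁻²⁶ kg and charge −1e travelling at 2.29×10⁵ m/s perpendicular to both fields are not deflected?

E = 4.14×10⁴ V/m

For straight-line motion qE = qvB, so E = vB.
E = 2.29×10⁵ × 0.181 = 4.14×10⁴ V/m.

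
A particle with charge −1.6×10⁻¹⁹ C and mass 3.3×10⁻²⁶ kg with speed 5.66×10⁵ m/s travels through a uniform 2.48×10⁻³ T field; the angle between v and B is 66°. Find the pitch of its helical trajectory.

v∥ = v cosθ = 5.66×10⁵·cos66° ≈ 2.302×10⁵ m/s.
T = 2πm/(|q|B) = 2π(3.3×10⁻²⁶)/((1.6×10⁻¹⁹)(2.48×10⁻³)) ≈ 5.225×10⁻⁴ s.
pitch = v∥ T = (2.302×10⁵)(5.225×10⁻⁴) ≈ 120 m.

p ≈ 120 m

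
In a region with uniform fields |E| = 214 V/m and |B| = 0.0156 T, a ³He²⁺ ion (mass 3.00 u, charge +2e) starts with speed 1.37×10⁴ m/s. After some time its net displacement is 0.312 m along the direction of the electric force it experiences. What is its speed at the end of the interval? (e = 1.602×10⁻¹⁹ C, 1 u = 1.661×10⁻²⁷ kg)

B does no work; ΔKE = |q|E d.
½mv_f² = ½mv₀² + |q|Ed = ½(4.983×10⁻²⁷)(1.37×10⁴)² + (3.204×10⁻¹⁹)(214)(0.312) ≈ 4.676×10⁻¹⁹ J + 2.139×10⁻¹⁷ J ≈ 2.186×10⁻¹⁷ J.
v_f = √(2·2.186×10⁻¹⁷/4.983×10⁻²⁷) ≈ 9.37×10⁴ m/s.

v_f ≈ 9.37×10⁴ m/s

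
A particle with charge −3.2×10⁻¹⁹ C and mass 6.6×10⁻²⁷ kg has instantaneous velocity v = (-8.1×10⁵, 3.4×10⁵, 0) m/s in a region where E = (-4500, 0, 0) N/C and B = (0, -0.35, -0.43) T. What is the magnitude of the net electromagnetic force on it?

v×B = (-1.46×10⁵, -3.48×10⁵, 2.84×10⁵) N/C.
E + v×B = (-1.51×10⁵, -3.48×10⁵, 2.84×10⁵) N/C.
F = q(E + v×B) = (−3.2×10⁻¹⁹ C)·(-1.51×10⁵, -3.48×10⁵, 2.84×10⁵) = (4.82×10⁻¹⁴, 1.11×10⁻¹³, -9.07×10⁻¹⁴) N.
|F| = 1.52×10⁻¹³ N.

|F| ≈ 1.52×10⁻¹³ N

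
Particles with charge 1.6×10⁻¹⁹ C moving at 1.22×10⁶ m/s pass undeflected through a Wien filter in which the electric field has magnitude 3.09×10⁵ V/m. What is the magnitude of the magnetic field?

B = 0.253 T

Balance of forces in the selector: qE = qvB ⇒ B = E/v.
B = 3.09×10⁵/1.22×10⁶ = 0.253 T.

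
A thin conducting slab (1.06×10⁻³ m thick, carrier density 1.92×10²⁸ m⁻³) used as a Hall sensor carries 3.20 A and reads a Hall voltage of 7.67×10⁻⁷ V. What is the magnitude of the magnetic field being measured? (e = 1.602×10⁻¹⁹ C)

B ≈ 0.781 T

From V_H = IB/(n e t), B = V_H n e t / I.
B = (7.67×10⁻⁷)(1.92×10²⁸)(1.602×10⁻¹⁹)(1.06×10⁻³)/3.20 ≈ 0.781 T.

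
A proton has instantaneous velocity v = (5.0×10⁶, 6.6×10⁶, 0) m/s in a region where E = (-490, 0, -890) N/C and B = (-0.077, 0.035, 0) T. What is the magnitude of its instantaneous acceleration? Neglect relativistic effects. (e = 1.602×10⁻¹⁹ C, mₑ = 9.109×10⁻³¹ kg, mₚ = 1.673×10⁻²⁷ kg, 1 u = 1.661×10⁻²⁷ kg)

v×B = (0, 0, 6.83×10⁵) N/C.
E + v×B = (-490, 0, 6.82×10⁵) N/C.
F = q(E + v×B) = (1.602×10⁻¹⁹ C)·(-490, 0, 6.82×10⁵) = (-7.85×10⁻¹⁷, 0, 1.09×10⁻¹³) N.
|a| = |F|/m = 1.093×10⁻¹³/1.673×10⁻²⁷ ≈ 6.53×10¹³ m/s².

|a| ≈ 6.53×10¹³ m/s²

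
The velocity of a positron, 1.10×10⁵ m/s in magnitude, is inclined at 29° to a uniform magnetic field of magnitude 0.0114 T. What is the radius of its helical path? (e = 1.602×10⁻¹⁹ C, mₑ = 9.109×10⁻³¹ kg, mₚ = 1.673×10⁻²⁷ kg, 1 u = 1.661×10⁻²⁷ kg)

r ≈ 2.66×10⁻⁵ m

v⊥ = v sinθ = 1.10×10⁵·sin29° ≈ 5.333×10⁴ m/s.
r = m v⊥/(|q|B) = (9.109×10⁻³¹)(5.333×10⁴)/((1.602×10⁻¹⁹)(0.0114)) ≈ 2.66×10⁻⁵ m.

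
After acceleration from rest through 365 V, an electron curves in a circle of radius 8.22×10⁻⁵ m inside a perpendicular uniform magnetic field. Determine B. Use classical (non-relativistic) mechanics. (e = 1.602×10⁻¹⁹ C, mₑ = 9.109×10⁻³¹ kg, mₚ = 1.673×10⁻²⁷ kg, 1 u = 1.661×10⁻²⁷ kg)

v = √(2|q|V/m) = √(2·1.602×10⁻¹⁹·365/9.109×10⁻³¹) ≈ 1.133×10⁷ m/s.
B = mv/(|q|r) = (9.109×10⁻³¹)(1.133×10⁷)/((1.602×10⁻¹⁹)(8.22×10⁻⁵)) ≈ 0.784 T.

B ≈ 0.784 T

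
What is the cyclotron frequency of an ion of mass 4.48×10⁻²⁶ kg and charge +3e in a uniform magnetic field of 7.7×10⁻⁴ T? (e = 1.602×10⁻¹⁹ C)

f = |q|B/(2πm).
f = (4.806×10⁻¹⁹)(7.7×10⁻⁴)/(2π·4.48×10⁻²⁶) ≈ 1300 Hz.

f ≈ 1300 Hz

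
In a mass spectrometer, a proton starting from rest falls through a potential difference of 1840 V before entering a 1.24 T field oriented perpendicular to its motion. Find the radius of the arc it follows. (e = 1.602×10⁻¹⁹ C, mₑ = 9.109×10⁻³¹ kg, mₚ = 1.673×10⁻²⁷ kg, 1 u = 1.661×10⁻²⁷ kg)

Acceleration: |q|V = ½mv² ⇒ v = √(2|q|V/m) = √(2·1.602×10⁻¹⁹·1840/1.673×10⁻²⁷) ≈ 5.936×10⁵ m/s.
In the field: r = mv/(|q|B) = (1.673×10⁻²⁷)(5.936×10⁵)/((1.602×10⁻¹⁹)(1.24)) ≈ 5.00×10⁻³ m.

r ≈ 5.00×10⁻³ m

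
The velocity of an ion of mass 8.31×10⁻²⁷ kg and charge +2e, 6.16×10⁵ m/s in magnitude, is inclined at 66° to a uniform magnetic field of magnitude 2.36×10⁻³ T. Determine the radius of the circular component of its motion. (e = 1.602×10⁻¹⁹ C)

r ≈ 6.18 m

v⊥ = v sinθ = 6.16×10⁵·sin66° ≈ 5.627×10⁵ m/s.
r = m v⊥/(|q|B) = (8.31×10⁻²⁷)(5.627×10⁵)/((3.204×10⁻¹⁹)(2.36×10⁻³)) ≈ 6.18 m.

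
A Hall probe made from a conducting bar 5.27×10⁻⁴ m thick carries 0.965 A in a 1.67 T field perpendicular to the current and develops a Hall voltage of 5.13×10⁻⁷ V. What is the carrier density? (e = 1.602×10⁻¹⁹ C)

n ≈ 3.72×10²⁸ m⁻³

From V_H = IB/(n e t), n = IB/(V_H e t).
n = (0.965)(1.67)/((5.13×10⁻⁷)(1.602×10⁻¹⁹)(5.27×10⁻⁴)) ≈ 3.72×10²⁸ m⁻³.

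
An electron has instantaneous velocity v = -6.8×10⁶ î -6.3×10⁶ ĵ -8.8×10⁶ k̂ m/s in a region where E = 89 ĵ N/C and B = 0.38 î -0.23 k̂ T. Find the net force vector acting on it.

v×B = (1.45×10⁶, -4.91×10⁶, 2.39×10⁶) N/C.
E + v×B = (1.45×10⁶, -4.91×10⁶, 2.39×10⁶) N/C.
F = q(E + v×B) = (−1.602×10⁻¹⁹ C)·(1.45×10⁶, -4.91×10⁶, 2.39×10⁶) = (-2.32×10⁻¹³, 7.86×10⁻¹³, -3.84×10⁻¹³) N.

F ≈ (-2.32×10⁻¹³, 7.86×10⁻¹³, -3.84×10⁻¹³) N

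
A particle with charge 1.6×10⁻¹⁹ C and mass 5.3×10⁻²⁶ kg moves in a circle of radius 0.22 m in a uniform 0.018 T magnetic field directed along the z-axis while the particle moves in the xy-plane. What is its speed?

v ≈ 1.2×10⁴ m/s

From |q|vB = mv²/r, v = |q|Br/m.
v = (1.6×10⁻¹⁹)(0.018)(0.22)/5.3×10⁻²⁶ ≈ 1.2×10⁴ m/s.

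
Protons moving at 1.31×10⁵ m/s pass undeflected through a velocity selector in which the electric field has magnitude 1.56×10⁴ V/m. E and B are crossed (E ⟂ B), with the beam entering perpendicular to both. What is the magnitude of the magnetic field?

B = 0.119 T

Balance of forces in the selector: qE = qvB ⇒ B = E/v.
B = 1.56×10⁴/1.31×10⁵ = 0.119 T.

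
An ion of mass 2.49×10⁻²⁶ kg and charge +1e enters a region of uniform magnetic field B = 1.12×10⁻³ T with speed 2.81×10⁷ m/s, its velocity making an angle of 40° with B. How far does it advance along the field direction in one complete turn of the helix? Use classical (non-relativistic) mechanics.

p ≈ 1.88×10⁴ m

v∥ = v cosθ = 2.81×10⁷·cos40° ≈ 2.153×10⁷ m/s.
T = 2πm/(|q|B) = 2π(2.49×10⁻²⁶)/((1.602×10⁻¹⁹)(1.12×10⁻³)) ≈ 8.720×10⁻⁴ s.
pitch = v∥ T = (2.153×10⁷)(8.720×10⁻⁴) ≈ 1.88×10⁴ m.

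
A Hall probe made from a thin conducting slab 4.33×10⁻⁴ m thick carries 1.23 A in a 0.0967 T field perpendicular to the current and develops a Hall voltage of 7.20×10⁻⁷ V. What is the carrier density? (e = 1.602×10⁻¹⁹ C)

n ≈ 2.38×10²⁷ m⁻³

From V_H = IB/(n e t), n = IB/(V_H e t).
n = (1.23)(0.0967)/((7.20×10⁻⁷)(1.602×10⁻¹⁹)(4.33×10⁻⁴)) ≈ 2.38×10²⁷ m⁻³.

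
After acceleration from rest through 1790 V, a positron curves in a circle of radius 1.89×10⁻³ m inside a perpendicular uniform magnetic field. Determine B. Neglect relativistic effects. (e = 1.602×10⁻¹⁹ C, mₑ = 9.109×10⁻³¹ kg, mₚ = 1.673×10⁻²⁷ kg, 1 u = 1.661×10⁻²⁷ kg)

B ≈ 0.0755 T

v = √(2|q|V/m) = √(2·1.602×10⁻¹⁹·1790/9.109×10⁻³¹) ≈ 2.509×10⁷ m/s.
B = mv/(|q|r) = (9.109×10⁻³¹)(2.509×10⁷)/((1.602×10⁻¹⁹)(1.89×10⁻³)) ≈ 0.0755 T.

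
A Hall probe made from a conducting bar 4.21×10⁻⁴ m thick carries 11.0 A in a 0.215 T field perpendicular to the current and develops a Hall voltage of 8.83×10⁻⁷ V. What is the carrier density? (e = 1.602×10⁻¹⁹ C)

From V_H = IB/(n e t), n = IB/(V_H e t).
n = (11.0)(0.215)/((8.83×10⁻⁷)(1.602×10⁻¹⁹)(4.21×10⁻⁴)) ≈ 3.97×10²⁸ m⁻³.

n ≈ 3.97×10²⁸ m⁻³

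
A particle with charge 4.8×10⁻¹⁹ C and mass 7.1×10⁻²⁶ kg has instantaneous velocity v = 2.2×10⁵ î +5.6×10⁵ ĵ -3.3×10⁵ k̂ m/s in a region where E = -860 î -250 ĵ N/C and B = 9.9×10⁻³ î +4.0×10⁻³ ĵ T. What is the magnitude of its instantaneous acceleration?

|a| ≈ 3.96×10¹⁰ m/s²

v×B = (1320, -3270, -4660) N/C.
E + v×B = (460, -3520, -4660) N/C.
F = q(E + v×B) = (4.8×10⁻¹⁹ C)·(460, -3520, -4660) = (2.21×10⁻¹⁶, -1.69×10⁻¹⁵, -2.24×10⁻¹⁵) N.
|a| = |F|/m = 2.813×10⁻¹⁵/7.1×10⁻²⁶ ≈ 3.96×10¹⁰ m/s².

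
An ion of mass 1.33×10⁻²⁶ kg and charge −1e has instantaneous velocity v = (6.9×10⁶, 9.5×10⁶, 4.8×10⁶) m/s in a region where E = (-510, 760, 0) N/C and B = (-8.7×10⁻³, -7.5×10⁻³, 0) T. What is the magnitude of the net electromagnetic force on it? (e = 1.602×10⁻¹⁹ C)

v×B = (3.60×10⁴, -4.18×10⁴, 3.09×10⁴) N/C.
E + v×B = (3.55×10⁴, -4.10×10⁴, 3.09×10⁴) N/C.
F = q(E + v×B) = (−1.602×10⁻¹⁹ C)·(3.55×10⁴, -4.10×10⁴, 3.09×10⁴) = (-5.69×10⁻¹⁵, 6.57×10⁻¹⁵, -4.95×10⁻¹⁵) N.
|F| = 1.00×10⁻¹⁴ N.

|F| ≈ 1.00×10⁻¹⁴ N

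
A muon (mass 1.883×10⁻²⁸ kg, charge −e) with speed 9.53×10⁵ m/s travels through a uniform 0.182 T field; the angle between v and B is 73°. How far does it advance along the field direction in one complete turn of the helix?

p ≈ 0.0113 m

v∥ = v cosθ = 9.53×10⁵·cos73° ≈ 2.786×10⁵ m/s.
T = 2πm/(|q|B) = 2π(1.883×10⁻²⁸)/((1.602×10⁻¹⁹)(0.182)) ≈ 4.058×10⁻⁸ s.
pitch = v∥ T = (2.786×10⁵)(4.058×10⁻⁸) ≈ 0.0113 m.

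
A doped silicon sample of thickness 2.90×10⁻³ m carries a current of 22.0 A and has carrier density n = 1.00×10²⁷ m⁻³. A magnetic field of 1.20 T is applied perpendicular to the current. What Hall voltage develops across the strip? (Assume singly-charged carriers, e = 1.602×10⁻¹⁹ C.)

V_H = IB/(n e t).
V_H = (22.0)(1.20)/((1.00×10²⁷)(1.602×10⁻¹⁹)(2.90×10⁻³)) ≈ 5.68×10⁻⁵ V.

V_H ≈ 5.68×10⁻⁵ V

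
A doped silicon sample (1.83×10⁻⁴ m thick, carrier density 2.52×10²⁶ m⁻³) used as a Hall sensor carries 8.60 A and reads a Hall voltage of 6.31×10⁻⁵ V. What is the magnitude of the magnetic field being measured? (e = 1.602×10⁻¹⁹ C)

From V_H = IB/(n e t), B = V_H n e t / I.
B = (6.31×10⁻⁵)(2.52×10²⁶)(1.602×10⁻¹⁹)(1.83×10⁻⁴)/8.60 ≈ 0.0542 T.

B ≈ 0.0542 T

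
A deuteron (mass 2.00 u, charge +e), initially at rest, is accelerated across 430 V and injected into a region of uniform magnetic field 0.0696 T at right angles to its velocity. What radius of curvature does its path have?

Acceleration: |q|V = ½mv² ⇒ v = √(2|q|V/m) = √(2·1.602×10⁻¹⁹·430/3.322×10⁻²⁷) ≈ 2.036×10⁵ m/s.
In the field: r = mv/(|q|B) = (3.322×10⁻²⁷)(2.036×10⁵)/((1.602×10⁻¹⁹)(0.0696)) ≈ 0.0607 m.

r ≈ 0.0607 m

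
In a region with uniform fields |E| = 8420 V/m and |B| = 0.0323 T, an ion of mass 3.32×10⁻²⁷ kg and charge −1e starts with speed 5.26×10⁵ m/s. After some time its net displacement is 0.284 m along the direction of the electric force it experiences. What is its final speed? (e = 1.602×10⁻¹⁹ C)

v_f ≈ 7.12×10⁵ m/s

B does no work; ΔKE = |q|E d.
½mv_f² = ½mv₀² + |q|Ed = ½(3.32×10⁻²⁷)(5.26×10⁵)² + (1.602×10⁻¹⁹)(8420)(0.284) ≈ 4.593×10⁻¹⁶ J + 3.831×10⁻¹⁶ J ≈ 8.424×10⁻¹⁶ J.
v_f = √(2·8.424×10⁻¹⁶/3.32×10⁻²⁷) ≈ 7.12×10⁵ m/s.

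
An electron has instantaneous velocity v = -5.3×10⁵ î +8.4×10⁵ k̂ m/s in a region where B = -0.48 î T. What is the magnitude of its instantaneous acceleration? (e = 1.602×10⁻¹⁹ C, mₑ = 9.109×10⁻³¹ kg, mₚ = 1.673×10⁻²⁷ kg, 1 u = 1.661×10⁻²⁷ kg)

v×B = (0, -4.03×10⁵, 0) N/C.
F = q v×B = (−1.602×10⁻¹⁹ C)·(0, -4.03×10⁵, 0) = (0, 6.46×10⁻¹⁴, 0) N.
|a| = |F|/m = 6.459×10⁻¹⁴/9.109×10⁻³¹ ≈ 7.09×10¹⁶ m/s².

|a| ≈ 7.09×10¹⁶ m/s²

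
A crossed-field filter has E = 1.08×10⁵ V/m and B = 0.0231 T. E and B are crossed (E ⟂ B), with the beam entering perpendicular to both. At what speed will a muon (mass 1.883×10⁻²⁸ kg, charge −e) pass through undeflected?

v = 4.68×10⁶ m/s

Straight-line motion ⇒ electric and magnetic forces cancel, so E = vB.
v = E/B = 1.08×10⁵/0.0231 = 4.68×10⁶ m/s.
The result is independent of the particle's charge and mass.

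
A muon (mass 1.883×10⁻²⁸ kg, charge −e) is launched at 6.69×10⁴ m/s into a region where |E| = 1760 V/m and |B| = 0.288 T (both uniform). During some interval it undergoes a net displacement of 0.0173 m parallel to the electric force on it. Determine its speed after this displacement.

v_f ≈ 2.37×10⁵ m/s

B does no work; ΔKE = |q|E d.
½mv_f² = ½mv₀² + |q|Ed = ½(1.883×10⁻²⁸)(6.69×10⁴)² + (1.602×10⁻¹⁹)(1760)(0.0173) ≈ 4.214×10⁻¹⁹ J + 4.878×10⁻¹⁸ J ≈ 5.299×10⁻¹⁸ J.
v_f = √(2·5.299×10⁻¹⁸/1.883×10⁻²⁸) ≈ 2.37×10⁵ m/s.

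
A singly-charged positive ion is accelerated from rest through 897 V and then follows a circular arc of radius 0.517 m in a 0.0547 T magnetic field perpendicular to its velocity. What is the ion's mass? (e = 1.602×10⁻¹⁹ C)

Combine |q|V = ½mv² and r = mv/(|q|B): eliminate v to get m = qB²r²/(2V).
m = (1.602×10⁻¹⁹)(0.0547)²(0.517)²/(2·897) ≈ 7.14×10⁻²⁶ kg.

m ≈ 7.14×10⁻²⁶ kg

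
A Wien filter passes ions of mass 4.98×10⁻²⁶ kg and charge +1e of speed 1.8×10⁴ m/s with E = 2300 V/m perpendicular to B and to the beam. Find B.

Balance of forces in the selector: qE = qvB ⇒ B = E/v.
B = 2300/1.8×10⁴ = 0.13 T.

B = 0.13 T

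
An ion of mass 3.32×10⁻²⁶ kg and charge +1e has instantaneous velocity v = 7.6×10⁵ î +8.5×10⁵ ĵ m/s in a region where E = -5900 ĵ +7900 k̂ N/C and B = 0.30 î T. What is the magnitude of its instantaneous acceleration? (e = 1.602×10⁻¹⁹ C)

v×B = (0, 0, -2.55×10⁵) N/C.
E + v×B = (0, -5900, -2.47×10⁵) N/C.
F = q(E + v×B) = (1.602×10⁻¹⁹ C)·(0, -5900, -2.47×10⁵) = (0, -9.45×10⁻¹⁶, -3.96×10⁻¹⁴) N.
|a| = |F|/m = 3.960×10⁻¹⁴/3.32×10⁻²⁶ ≈ 1.19×10¹² m/s².

|a| ≈ 1.19×10¹² m/s²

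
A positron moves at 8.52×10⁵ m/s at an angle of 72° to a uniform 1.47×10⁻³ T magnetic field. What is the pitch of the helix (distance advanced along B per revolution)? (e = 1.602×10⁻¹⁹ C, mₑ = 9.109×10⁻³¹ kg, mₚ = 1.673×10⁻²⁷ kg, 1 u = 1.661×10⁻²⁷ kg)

v∥ = v cosθ = 8.52×10⁵·cos72° ≈ 2.633×10⁵ m/s.
T = 2πm/(|q|B) = 2π(9.109×10⁻³¹)/((1.602×10⁻¹⁹)(1.47×10⁻³)) ≈ 2.430×10⁻⁸ s.
pitch = v∥ T = (2.633×10⁵)(2.430×10⁻⁸) ≈ 6.40×10⁻³ m.

p ≈ 6.40×10⁻³ m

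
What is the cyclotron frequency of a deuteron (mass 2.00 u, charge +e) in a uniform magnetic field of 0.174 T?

f ≈ 1.34×10⁶ Hz

f = |q|B/(2πm).
f = (1.602×10⁻¹⁹)(0.174)/(2π·3.322×10⁻²⁷) ≈ 1.34×10⁶ Hz.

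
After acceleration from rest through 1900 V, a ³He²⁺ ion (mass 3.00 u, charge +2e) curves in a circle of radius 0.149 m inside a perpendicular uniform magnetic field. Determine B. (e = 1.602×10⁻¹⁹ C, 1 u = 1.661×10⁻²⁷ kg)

v = √(2|q|V/m) = √(2·3.204×10⁻¹⁹·1900/4.983×10⁻²⁷) ≈ 4.943×10⁵ m/s.
B = mv/(|q|r) = (4.983×10⁻²⁷)(4.943×10⁵)/((3.204×10⁻¹⁹)(0.149)) ≈ 0.0516 T.

B ≈ 0.0516 T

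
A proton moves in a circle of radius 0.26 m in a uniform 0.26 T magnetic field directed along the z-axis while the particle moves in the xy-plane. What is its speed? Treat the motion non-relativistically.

v ≈ 6.5×10⁶ m/s

From |q|vB = mv²/r, v = |q|Br/m.
v = (1.602×10⁻¹⁹)(0.26)(0.26)/1.673×10⁻²⁷ ≈ 6.5×10⁶ m/s.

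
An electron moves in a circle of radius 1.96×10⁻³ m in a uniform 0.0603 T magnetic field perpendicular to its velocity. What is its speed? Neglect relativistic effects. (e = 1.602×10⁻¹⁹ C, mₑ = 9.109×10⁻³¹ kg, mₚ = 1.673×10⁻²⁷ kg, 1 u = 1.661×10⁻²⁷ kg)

v ≈ 2.08×10⁷ m/s

From |q|vB = mv²/r, v = |q|Br/m.
v = (1.602×10⁻¹⁹)(0.0603)(1.96×10⁻³)/9.109×10⁻³¹ ≈ 2.08×10⁷ m/s.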